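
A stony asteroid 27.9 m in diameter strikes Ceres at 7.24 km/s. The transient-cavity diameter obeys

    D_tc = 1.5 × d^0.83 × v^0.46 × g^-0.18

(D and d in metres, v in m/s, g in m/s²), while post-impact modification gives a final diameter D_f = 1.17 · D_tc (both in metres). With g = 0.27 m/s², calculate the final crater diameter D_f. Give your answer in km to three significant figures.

D_f ≈ 2.10 km

v = 7240 m/s.
d^0.83 = 27.9^0.83 = 15.84
v^0.46 = 7240^0.46 = 59.63
g^-0.18 = 0.27^-0.18 = 1.266
D_tc = 1.5 × 15.84 × 59.63 × 1.266 = 1794 m
D_f = 1.17 × 1794 = 2099 m
     = 2.099 km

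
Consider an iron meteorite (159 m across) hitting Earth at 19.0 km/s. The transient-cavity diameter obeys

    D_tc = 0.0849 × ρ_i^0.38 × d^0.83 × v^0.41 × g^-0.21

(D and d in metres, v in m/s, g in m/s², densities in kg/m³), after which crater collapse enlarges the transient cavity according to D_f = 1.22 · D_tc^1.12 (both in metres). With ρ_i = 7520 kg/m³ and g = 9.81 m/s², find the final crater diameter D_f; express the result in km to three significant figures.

D_f ≈ 20.6 km

v = 19000 m/s.
ρ_i^0.38 = 7520^0.38 = 29.71
d^0.83 = 159^0.83 = 67.17
v^0.41 = 19000^0.41 = 56.79
g^-0.21 = 9.81^-0.21 = 0.6191
D_tc = 0.0849 × 29.71 × 67.17 × 56.79 × 0.6191 = 5957 m
D_f = 1.22 × (5957)^1.12 = 20625 m
     = 20.62 km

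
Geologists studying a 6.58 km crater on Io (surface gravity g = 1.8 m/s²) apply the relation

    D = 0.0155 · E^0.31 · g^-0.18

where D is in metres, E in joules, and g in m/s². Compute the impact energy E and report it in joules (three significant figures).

Rearranging: E = [D / (0.0155 · g^-0.18)]^(1/0.31).
D = 6580 m.
g^-0.18 = 1.8^-0.18 = 0.8996
D / (0.0155 × 0.8996) = 6580 / (0.01394) = 4.720 × 10^5
E = (4.720 × 10^5)^3.2258 = 2.009 × 10^18 J

E ≈ 2.01 × 10^18 J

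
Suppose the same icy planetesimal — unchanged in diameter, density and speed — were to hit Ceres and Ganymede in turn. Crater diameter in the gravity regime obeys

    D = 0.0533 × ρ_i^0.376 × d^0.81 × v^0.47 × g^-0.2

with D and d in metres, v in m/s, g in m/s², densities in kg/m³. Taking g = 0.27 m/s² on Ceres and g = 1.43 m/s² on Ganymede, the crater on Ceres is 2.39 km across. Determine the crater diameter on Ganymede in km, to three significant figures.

All impactor-dependent factors cancel in the ratio, leaving D_Ganymede/D_Ceres = (g_Ganymede/g_Ceres)^-0.2.
(1.43/0.27)^-0.2 = 5.296^-0.2 = 0.7165
D_Ganymede = 0.7165 × 2.39 km = 1.71 km

D ≈ 1.71 km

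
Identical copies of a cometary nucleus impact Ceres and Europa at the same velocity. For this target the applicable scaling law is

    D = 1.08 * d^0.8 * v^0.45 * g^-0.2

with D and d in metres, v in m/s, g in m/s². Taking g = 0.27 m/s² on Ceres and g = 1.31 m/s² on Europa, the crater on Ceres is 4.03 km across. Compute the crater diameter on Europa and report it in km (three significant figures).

D ≈ 2.94 km

All impactor-dependent factors cancel in the ratio, leaving D_Europa/D_Ceres = (g_Europa/g_Ceres)^-0.2.
(1.31/0.27)^-0.2 = 4.852^-0.2 = 0.7291
D_Europa = 0.7291 × 4.03 km = 2.94 km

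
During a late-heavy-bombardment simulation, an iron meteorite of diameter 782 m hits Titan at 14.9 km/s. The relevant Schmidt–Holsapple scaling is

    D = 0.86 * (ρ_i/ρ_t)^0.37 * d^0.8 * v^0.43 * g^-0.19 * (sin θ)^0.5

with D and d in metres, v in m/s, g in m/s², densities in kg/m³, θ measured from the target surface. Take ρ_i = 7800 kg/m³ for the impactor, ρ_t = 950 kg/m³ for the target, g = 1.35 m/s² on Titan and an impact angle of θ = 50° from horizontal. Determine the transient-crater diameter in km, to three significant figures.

In SI units: v = 14900 m/s.
(ρ_i/ρ_t)^0.37 = (7800/950)^0.37 = 2.179
d^0.8 = 782^0.8 = 206.3
v^0.43 = 14900^0.43 = 62.30
g^-0.19 = 1.35^-0.19 = 0.9446
(sin 50°)^0.5 = 0.7660^0.5 = 0.8752
D = 0.86 × 2.179 × 206.3 × 62.30 × 0.9446 × 0.8752 = 19911 m
   = 19.91 km

D ≈ 19.9 km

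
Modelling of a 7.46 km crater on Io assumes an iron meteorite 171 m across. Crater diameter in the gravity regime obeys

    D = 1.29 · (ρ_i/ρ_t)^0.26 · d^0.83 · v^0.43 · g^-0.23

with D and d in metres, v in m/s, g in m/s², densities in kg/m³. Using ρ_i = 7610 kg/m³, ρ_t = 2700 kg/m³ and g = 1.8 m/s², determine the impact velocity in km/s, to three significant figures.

Rearranging for v: v = [D / (1.29 · (7610/2700)^0.26 · 171^0.83 · 1.8^-0.23)]^(1/0.43).
D = 7460 m.
(7610/2700)^0.26 = 1.309
171^0.83 = 71.35
1.8^-0.23 = 0.8735
Denominator = 1.29 × 1.309 × 71.35 × 0.8735 = 105.2
D / 105.2 = 7460 / 105.2 = 70.91
v = 70.91^(1/0.43) = 70.91^2.3256 = 20137 m/s

v ≈ 20.1 km/s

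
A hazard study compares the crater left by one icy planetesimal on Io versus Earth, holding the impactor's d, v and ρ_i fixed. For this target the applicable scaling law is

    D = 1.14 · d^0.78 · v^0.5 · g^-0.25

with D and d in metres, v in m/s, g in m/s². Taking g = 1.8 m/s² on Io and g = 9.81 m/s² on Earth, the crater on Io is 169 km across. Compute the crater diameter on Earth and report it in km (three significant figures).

D ≈ 111 km

All impactor-dependent factors cancel in the ratio, leaving D_Earth/D_Io = (g_Earth/g_Io)^-0.25.
(9.81/1.8)^-0.25 = 5.450^-0.25 = 0.6545
D_Earth = 0.6545 × 169 km = 111 km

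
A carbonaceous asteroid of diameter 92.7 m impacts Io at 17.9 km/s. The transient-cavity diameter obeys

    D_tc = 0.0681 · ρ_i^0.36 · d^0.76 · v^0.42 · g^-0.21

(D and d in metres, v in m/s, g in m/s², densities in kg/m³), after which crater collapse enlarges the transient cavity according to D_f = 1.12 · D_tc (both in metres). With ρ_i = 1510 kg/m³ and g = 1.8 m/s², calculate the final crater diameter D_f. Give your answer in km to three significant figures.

D_f ≈ 1.80 km

v = 17900 m/s.
ρ_i^0.36 = 1510^0.36 = 13.95
d^0.76 = 92.7^0.76 = 31.26
v^0.42 = 17900^0.42 = 61.12
g^-0.21 = 1.8^-0.21 = 0.8839
D_tc = 0.0681 × 13.95 × 31.26 × 61.12 × 0.8839 = 1604 m
D_f = 1.12 × 1604 = 1796 m
     = 1.796 km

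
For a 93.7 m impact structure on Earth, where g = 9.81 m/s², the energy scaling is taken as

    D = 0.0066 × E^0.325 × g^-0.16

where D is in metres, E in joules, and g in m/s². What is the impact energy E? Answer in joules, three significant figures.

E ≈ 1.84 × 10^13 J

Rearranging: E = [D / (0.0066 · g^-0.16)]^(1/0.325).
g^-0.16 = 9.81^-0.16 = 0.6940
D / (0.0066 × 0.6940) = 93.7 / (4.580 × 10^-3) = 2.046 × 10^4
E = (2.046 × 10^4)^3.0769 = 1.837 × 10^13 J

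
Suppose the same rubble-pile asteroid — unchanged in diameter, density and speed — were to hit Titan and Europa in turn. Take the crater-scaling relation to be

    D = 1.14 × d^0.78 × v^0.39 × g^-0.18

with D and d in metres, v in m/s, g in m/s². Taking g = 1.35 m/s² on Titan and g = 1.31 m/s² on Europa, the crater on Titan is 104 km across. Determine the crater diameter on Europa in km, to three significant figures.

D ≈ 105 km

All impactor-dependent factors cancel in the ratio, leaving D_Europa/D_Titan = (g_Europa/g_Titan)^-0.18.
(1.31/1.35)^-0.18 = 0.9704^-0.18 = 1.005
D_Europa = 1.005 × 104 km = 105 km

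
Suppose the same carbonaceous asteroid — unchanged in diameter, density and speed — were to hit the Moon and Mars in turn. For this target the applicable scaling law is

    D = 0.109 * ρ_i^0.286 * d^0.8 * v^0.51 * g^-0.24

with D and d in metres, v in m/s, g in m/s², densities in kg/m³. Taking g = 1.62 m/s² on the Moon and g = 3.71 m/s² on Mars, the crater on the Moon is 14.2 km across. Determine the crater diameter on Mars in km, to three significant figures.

D ≈ 11.6 km

All impactor-dependent factors cancel in the ratio, leaving D_Mars/D_Moon = (g_Mars/g_Moon)^-0.24.
(3.71/1.62)^-0.24 = 2.290^-0.24 = 0.8197
D_Mars = 0.8197 × 14.2 km = 11.6 km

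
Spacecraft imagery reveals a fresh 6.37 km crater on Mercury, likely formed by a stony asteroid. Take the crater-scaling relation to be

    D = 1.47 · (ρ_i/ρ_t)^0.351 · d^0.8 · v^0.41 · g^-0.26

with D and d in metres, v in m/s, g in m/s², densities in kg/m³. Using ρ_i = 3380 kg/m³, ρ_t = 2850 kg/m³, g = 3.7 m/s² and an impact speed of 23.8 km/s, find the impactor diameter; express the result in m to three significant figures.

Rearranging for d: d = [D / (1.47 · (3380/2850)^0.351 · 23800^0.41 · 3.7^-0.26)]^(1/0.8).
D = 6370 m.
(3380/2850)^0.351 = 1.062
23800^0.41 = 62.29
3.7^-0.26 = 0.7117
Denominator = 1.47 × 1.062 × 62.29 × 0.7117 = 69.21
D / 69.21 = 6370 / 69.21 = 92.04
d = 92.04^(1/0.8) = 92.04^1.25 = 285.1 m

d ≈ 285 m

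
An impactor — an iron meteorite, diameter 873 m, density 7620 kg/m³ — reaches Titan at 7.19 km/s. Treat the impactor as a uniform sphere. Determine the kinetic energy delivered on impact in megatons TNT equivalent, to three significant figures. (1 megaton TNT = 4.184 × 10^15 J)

E ≈ 16400 Mt TNT

v = 7190 m/s.
Mass m = (π/6) ρ d³ = (π/6) × 7620 × (873)³ = 2.655 × 10^12 kg
E = ½ m v² = 0.5 × 2.655 × 10^12 × (7190)² = 6.863 × 10^19 J
   = 6.863 × 10^19 / 4.184×10^15 = 16403 Mt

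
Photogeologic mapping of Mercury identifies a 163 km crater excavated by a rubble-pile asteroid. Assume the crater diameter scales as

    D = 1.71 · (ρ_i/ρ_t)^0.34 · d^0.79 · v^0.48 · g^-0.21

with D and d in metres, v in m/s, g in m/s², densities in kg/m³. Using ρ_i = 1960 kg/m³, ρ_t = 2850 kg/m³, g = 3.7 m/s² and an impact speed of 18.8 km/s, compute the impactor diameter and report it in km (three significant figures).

d ≈ 8.45 km

Rearranging for d: d = [D / (1.71 · (1960/2850)^0.34 · 18800^0.48 · 3.7^-0.21)]^(1/0.79).
D = 163000 m.
(1960/2850)^0.34 = 0.8805
18800^0.48 = 112.6
3.7^-0.21 = 0.7598
Denominator = 1.71 × 0.8805 × 112.6 × 0.7598 = 128.8
D / 128.8 = 163000 / 128.8 = 1266
d = 1266^(1/0.79) = 1266^1.2658 = 8454 m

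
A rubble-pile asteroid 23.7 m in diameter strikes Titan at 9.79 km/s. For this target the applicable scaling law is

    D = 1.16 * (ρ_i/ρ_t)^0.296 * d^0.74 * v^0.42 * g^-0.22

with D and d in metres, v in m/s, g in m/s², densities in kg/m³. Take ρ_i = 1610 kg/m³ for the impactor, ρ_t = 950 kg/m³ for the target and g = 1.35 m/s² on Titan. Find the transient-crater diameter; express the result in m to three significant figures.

In SI units: v = 9790 m/s.
(ρ_i/ρ_t)^0.296 = (1610/950)^0.296 = 1.169
d^0.74 = 23.7^0.74 = 10.41
v^0.42 = 9790^0.42 = 47.44
g^-0.22 = 1.35^-0.22 = 0.9361
D = 1.16 × 1.169 × 10.41 × 47.44 × 0.9361 = 626.9 m

D ≈ 627 m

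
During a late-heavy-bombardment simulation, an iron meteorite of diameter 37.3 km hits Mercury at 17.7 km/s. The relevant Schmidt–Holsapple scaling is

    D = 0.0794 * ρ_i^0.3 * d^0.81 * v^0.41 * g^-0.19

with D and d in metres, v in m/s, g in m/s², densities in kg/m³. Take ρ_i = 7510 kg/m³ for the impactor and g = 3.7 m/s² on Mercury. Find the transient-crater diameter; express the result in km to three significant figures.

In SI units: d = 37300 m, v = 17700 m/s.
ρ_i^0.3 = 7510^0.3 = 14.54
d^0.81 = 37300^0.81 = 5048
v^0.41 = 17700^0.41 = 55.17
g^-0.19 = 3.7^-0.19 = 0.7799
D = 0.0794 × 14.54 × 5048 × 55.17 × 0.7799 = 2.508 × 10^5 m
   = 250.8 km

D ≈ 251 km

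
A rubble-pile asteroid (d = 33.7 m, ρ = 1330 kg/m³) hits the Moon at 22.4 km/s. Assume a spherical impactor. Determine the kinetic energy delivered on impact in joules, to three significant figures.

E ≈ 6.69 × 10^15 J

v = 22400 m/s.
Mass m = (π/6) ρ d³ = (π/6) × 1330 × (33.7)³ = 2.665 × 10^7 kg
E = ½ m v² = 0.5 × 2.665 × 10^7 × (22400)² = 6.686 × 10^15 J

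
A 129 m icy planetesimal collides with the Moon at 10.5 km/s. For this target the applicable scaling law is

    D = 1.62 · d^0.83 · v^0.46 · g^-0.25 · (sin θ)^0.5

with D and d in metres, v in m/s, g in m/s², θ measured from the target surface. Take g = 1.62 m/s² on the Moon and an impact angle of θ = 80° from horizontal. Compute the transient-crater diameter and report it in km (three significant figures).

In SI units: v = 10500 m/s.
d^0.83 = 129^0.83 = 56.47
v^0.46 = 10500^0.46 = 70.75
g^-0.25 = 1.62^-0.25 = 0.8864
(sin 80°)^0.5 = 0.9848^0.5 = 0.9924
D = 1.62 × 56.47 × 70.75 × 0.8864 × 0.9924 = 5693 m
   = 5.693 km

D ≈ 5.69 km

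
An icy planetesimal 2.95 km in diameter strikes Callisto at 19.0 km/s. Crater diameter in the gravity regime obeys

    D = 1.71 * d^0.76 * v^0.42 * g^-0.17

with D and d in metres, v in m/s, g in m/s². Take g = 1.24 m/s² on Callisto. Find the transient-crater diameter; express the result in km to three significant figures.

In SI units: d = 2950 m, v = 19000 m/s.
d^0.76 = 2950^0.76 = 433.6
v^0.42 = 19000^0.42 = 62.67
g^-0.17 = 1.24^-0.17 = 0.9641
D = 1.71 × 433.6 × 62.67 × 0.9641 = 44799 m
   = 44.80 km

D ≈ 44.8 km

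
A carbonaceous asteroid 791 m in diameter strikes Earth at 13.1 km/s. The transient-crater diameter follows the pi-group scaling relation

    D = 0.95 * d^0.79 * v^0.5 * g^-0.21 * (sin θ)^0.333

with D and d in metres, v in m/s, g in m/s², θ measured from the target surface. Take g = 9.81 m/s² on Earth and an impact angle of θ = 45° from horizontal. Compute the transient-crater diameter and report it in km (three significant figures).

In SI units: v = 13100 m/s.
d^0.79 = 791^0.79 = 194.8
v^0.5 = 13100^0.5 = 114.5
g^-0.21 = 9.81^-0.21 = 0.6191
(sin 45°)^0.333 = 0.7071^0.333 = 0.8910
D = 0.95 × 194.8 × 114.5 × 0.6191 × 0.8910 = 11688 m
   = 11.69 km

D ≈ 11.7 km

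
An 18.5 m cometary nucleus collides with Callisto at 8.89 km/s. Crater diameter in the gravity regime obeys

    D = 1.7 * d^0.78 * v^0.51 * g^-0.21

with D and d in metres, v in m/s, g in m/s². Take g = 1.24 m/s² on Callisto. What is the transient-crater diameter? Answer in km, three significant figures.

In SI units: v = 8890 m/s.
d^0.78 = 18.5^0.78 = 9.736
v^0.51 = 8890^0.51 = 103.3
g^-0.21 = 1.24^-0.21 = 0.9558
D = 1.7 × 9.736 × 103.3 × 0.9558 = 1634 m
   = 1.634 km

D ≈ 1.63 km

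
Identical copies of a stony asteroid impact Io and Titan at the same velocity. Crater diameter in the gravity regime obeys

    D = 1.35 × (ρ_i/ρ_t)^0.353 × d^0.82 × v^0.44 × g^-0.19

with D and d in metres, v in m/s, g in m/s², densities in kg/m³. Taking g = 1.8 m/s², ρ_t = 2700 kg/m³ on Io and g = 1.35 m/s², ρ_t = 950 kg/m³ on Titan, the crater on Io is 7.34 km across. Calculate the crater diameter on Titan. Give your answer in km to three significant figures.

The impactor-only factors (d, v, ρ_i) cancel in the ratio, leaving D_Titan/D_Io = (g_Titan/g_Io)^-0.19 · (ρ_t,Io/ρ_t,Titan)^0.353.
(1.35/1.8)^-0.19 = 0.7500^-0.19 = 1.056
(2700/950)^0.353 = 2.842^0.353 = 1.446
Ratio = 1.056 × 1.446 = 1.527
D_Titan = 1.527 × 7.34 km = 11.2 km

D ≈ 11.2 km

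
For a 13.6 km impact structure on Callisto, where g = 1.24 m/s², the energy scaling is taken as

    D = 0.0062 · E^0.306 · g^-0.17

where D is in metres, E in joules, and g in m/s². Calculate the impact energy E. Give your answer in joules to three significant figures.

E ≈ 5.95 × 10^20 J

Rearranging: E = [D / (0.0062 · g^-0.17)]^(1/0.306).
D = 13600 m.
g^-0.17 = 1.24^-0.17 = 0.9641
D / (0.0062 × 0.9641) = 13600 / (5.977 × 10^-3) = 2.275 × 10^6
E = (2.275 × 10^6)^3.268 = 5.951 × 10^20 J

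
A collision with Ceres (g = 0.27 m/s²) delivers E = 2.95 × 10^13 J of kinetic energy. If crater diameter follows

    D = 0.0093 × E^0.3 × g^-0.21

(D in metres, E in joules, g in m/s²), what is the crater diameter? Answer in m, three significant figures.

D ≈ 135 m

E^0.3 = (2.95 × 10^13)^0.3 = 1.099 × 10^4
g^-0.21 = 0.27^-0.21 = 1.316
D = 0.0093 × 1.099 × 10^4 × 1.316 = 134.5 m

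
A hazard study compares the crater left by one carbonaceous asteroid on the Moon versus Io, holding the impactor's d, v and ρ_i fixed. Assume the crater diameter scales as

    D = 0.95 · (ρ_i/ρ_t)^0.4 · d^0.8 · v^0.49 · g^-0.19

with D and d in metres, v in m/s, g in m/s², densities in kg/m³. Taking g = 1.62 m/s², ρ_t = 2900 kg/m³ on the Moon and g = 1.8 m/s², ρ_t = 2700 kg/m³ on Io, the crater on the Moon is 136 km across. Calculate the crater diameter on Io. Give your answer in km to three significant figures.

D ≈ 137 km

The impactor-only factors (d, v, ρ_i) cancel in the ratio, leaving D_Io/D_Moon = (g_Io/g_Moon)^-0.19 · (ρ_t,Moon/ρ_t,Io)^0.4.
(1.8/1.62)^-0.19 = 1.111^-0.19 = 0.9802
(2900/2700)^0.4 = 1.074^0.4 = 1.029
Ratio = 0.9802 × 1.029 = 1.009
D_Io = 1.009 × 136 km = 137 km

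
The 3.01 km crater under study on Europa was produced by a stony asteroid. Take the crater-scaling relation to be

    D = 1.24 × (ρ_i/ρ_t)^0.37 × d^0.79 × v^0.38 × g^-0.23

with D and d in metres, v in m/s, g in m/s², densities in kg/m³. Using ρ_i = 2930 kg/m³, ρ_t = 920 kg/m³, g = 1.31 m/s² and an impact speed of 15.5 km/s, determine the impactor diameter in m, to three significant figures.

Rearranging for d: d = [D / (1.24 · (2930/920)^0.37 · 15500^0.38 · 1.31^-0.23)]^(1/0.79).
D = 3010 m.
(2930/920)^0.37 = 1.535
15500^0.38 = 39.11
1.31^-0.23 = 0.9398
Denominator = 1.24 × 1.535 × 39.11 × 0.9398 = 69.96
D / 69.96 = 3010 / 69.96 = 43.02
d = 43.02^(1/0.79) = 43.02^1.2658 = 116.9 m

d ≈ 117 m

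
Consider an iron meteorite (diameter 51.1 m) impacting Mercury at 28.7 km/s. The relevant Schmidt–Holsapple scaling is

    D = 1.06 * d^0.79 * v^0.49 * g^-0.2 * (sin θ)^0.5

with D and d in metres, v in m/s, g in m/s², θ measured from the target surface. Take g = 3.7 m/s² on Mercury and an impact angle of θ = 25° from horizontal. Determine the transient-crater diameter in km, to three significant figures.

In SI units: v = 28700 m/s.
d^0.79 = 51.1^0.79 = 22.37
v^0.49 = 28700^0.49 = 152.9
g^-0.2 = 3.7^-0.2 = 0.7698
(sin 25°)^0.5 = 0.4226^0.5 = 0.6501
D = 1.06 × 22.37 × 152.9 × 0.7698 × 0.6501 = 1814 m
   = 1.814 km

D ≈ 1.81 km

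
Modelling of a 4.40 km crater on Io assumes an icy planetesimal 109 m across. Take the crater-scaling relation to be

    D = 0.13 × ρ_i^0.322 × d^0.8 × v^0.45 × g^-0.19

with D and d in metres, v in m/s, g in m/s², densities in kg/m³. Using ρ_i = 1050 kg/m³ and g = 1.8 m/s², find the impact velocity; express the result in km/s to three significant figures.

v ≈ 24.5 km/s

Rearranging for v: v = [D / (0.13 · 1050^0.322 · 109^0.8 · 1.8^-0.19)]^(1/0.45).
D = 4400 m.
1050^0.322 = 9.393
109^0.8 = 42.65
1.8^-0.19 = 0.8943
Denominator = 0.13 × 9.393 × 42.65 × 0.8943 = 46.57
D / 46.57 = 4400 / 46.57 = 94.48
v = 94.48^(1/0.45) = 94.48^2.2222 = 24525 m/s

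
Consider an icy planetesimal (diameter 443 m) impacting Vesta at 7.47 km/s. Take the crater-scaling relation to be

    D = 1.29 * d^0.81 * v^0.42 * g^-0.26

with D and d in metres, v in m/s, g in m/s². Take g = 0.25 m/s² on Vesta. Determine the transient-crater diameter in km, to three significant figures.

In SI units: v = 7470 m/s.
d^0.81 = 443^0.81 = 139.2
v^0.42 = 7470^0.42 = 42.34
g^-0.26 = 0.25^-0.26 = 1.434
D = 1.29 × 139.2 × 42.34 × 1.434 = 10903 m
   = 10.90 km

D ≈ 10.9 km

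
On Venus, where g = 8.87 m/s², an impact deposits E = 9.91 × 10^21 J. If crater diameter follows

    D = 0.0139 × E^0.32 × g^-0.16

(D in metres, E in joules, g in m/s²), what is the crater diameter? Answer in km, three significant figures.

D ≈ 107 km

E^0.32 = (9.91 × 10^21)^0.32 = 1.093 × 10^7
g^-0.16 = 8.87^-0.16 = 0.7052
D = 0.0139 × 1.093 × 10^7 × 0.7052 = 1.071 × 10^5 m
   = 107.1 km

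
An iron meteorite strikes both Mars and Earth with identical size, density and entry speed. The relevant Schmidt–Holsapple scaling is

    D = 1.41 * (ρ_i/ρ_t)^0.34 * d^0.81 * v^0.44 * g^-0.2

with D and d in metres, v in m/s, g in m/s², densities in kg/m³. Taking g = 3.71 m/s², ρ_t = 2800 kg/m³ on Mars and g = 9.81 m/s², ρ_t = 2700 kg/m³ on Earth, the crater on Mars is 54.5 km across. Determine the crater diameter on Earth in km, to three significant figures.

D ≈ 45.4 km

The impactor-only factors (d, v, ρ_i) cancel in the ratio, leaving D_Earth/D_Mars = (g_Earth/g_Mars)^-0.2 · (ρ_t,Mars/ρ_t,Earth)^0.34.
(9.81/3.71)^-0.2 = 2.644^-0.2 = 0.8233
(2800/2700)^0.34 = 1.037^0.34 = 1.012
Ratio = 0.8233 × 1.012 = 0.8332
D_Earth = 0.8332 × 54.5 km = 45.4 km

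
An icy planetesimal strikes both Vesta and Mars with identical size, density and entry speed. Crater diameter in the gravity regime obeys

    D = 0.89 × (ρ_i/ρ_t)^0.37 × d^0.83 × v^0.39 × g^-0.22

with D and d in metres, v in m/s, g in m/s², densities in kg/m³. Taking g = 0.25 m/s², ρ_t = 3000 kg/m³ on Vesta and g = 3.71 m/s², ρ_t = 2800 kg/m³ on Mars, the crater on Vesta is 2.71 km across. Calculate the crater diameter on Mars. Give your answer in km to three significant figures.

D ≈ 1.54 km

The impactor-only factors (d, v, ρ_i) cancel in the ratio, leaving D_Mars/D_Vesta = (g_Mars/g_Vesta)^-0.22 · (ρ_t,Vesta/ρ_t,Mars)^0.37.
(3.71/0.25)^-0.22 = 14.84^-0.22 = 0.5524
(3000/2800)^0.37 = 1.071^0.37 = 1.026
Ratio = 0.5524 × 1.026 = 0.5668
D_Mars = 0.5668 × 2.71 km = 1.54 km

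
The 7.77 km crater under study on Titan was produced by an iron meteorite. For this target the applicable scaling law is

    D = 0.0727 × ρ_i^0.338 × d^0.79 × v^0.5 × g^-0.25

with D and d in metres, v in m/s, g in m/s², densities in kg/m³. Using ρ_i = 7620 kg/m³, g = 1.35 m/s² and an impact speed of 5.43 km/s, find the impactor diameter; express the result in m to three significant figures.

Rearranging for d: d = [D / (0.0727 · 7620^0.338 · 5430^0.5 · 1.35^-0.25)]^(1/0.79).
D = 7770 m.
7620^0.338 = 20.52
5430^0.5 = 73.69
1.35^-0.25 = 0.9277
Denominator = 0.0727 × 20.52 × 73.69 × 0.9277 = 102.0
D / 102.0 = 7770 / 102.0 = 76.18
d = 76.18^(1/0.79) = 76.18^1.2658 = 241.0 m

d ≈ 241 m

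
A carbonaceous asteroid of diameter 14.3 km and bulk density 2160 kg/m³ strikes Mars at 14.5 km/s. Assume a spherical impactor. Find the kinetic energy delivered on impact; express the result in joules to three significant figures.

E ≈ 3.48 × 10^23 J

d = 14300 m; v = 14500 m/s.
Mass m = (π/6) ρ d³ = (π/6) × 2160 × (14300)³ = 3.307 × 10^15 kg
E = ½ m v² = 0.5 × 3.307 × 10^15 × (14500)² = 3.476 × 10^23 J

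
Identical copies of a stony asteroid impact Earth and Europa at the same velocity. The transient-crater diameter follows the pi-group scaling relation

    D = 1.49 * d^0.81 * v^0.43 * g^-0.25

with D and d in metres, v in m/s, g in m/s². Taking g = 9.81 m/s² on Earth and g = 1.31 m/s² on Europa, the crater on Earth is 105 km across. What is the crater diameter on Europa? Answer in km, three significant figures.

D ≈ 174 km

All impactor-dependent factors cancel in the ratio, leaving D_Europa/D_Earth = (g_Europa/g_Earth)^-0.25.
(1.31/9.81)^-0.25 = 0.1335^-0.25 = 1.654
D_Europa = 1.654 × 105 km = 174 km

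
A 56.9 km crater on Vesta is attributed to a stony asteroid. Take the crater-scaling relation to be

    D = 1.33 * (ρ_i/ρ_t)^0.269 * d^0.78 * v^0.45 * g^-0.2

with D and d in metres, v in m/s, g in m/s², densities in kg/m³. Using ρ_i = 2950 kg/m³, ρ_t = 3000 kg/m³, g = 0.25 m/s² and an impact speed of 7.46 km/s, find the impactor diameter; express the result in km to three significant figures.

Rearranging for d: d = [D / (1.33 · (2950/3000)^0.269 · 7460^0.45 · 0.25^-0.2)]^(1/0.78).
D = 56900 m.
(2950/3000)^0.269 = 0.9955
7460^0.45 = 55.30
0.25^-0.2 = 1.320
Denominator = 1.33 × 0.9955 × 55.30 × 1.320 = 96.65
D / 96.65 = 56900 / 96.65 = 588.7
d = 588.7^(1/0.78) = 588.7^1.2821 = 3559 m

d ≈ 3.56 km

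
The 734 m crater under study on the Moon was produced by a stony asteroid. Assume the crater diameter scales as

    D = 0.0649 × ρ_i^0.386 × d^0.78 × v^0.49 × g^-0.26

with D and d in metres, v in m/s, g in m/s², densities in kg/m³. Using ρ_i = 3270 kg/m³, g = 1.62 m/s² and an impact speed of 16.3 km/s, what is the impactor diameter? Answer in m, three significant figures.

d ≈ 7.61 m

Rearranging for d: d = [D / (0.0649 · 3270^0.386 · 16300^0.49 · 1.62^-0.26)]^(1/0.78).
3270^0.386 = 22.73
16300^0.49 = 115.9
1.62^-0.26 = 0.8821
Denominator = 0.0649 × 22.73 × 115.9 × 0.8821 = 150.8
D / 150.8 = 734 / 150.8 = 4.867
d = 4.867^(1/0.78) = 4.867^1.2821 = 7.606 m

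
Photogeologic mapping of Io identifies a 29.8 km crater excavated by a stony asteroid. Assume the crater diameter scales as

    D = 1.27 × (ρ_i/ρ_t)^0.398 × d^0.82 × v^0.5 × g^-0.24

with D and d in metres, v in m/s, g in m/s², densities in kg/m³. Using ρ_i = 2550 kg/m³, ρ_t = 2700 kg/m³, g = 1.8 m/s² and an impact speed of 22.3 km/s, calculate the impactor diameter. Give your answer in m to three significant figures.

Rearranging for d: d = [D / (1.27 · (2550/2700)^0.398 · 22300^0.5 · 1.8^-0.24)]^(1/0.82).
D = 29800 m.
(2550/2700)^0.398 = 0.9775
22300^0.5 = 149.3
1.8^-0.24 = 0.8684
Denominator = 1.27 × 0.9775 × 149.3 × 0.8684 = 161.0
D / 161.0 = 29800 / 161.0 = 185.1
d = 185.1^(1/0.82) = 185.1^1.2195 = 582.2 m

d ≈ 582 m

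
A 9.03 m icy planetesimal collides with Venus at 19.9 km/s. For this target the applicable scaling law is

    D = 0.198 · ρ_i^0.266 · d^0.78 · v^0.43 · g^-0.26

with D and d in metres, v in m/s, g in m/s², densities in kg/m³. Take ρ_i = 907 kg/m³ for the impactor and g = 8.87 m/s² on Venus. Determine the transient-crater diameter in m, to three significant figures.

D ≈ 270 m

In SI units: v = 19900 m/s.
ρ_i^0.266 = 907^0.266 = 6.120
d^0.78 = 9.03^0.78 = 5.565
v^0.43 = 19900^0.43 = 70.55
g^-0.26 = 8.87^-0.26 = 0.5669
D = 0.198 × 6.120 × 5.565 × 70.55 × 0.5669 = 269.7 m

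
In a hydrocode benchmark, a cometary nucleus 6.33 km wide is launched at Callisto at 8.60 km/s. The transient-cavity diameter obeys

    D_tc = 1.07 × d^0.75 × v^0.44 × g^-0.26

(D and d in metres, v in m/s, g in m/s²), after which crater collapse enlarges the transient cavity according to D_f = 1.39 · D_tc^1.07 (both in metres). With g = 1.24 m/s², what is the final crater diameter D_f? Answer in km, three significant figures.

D_f ≈ 113 km

In SI: d = 6330 m, v = 8600 m/s.
d^0.75 = 6330^0.75 = 709.7
v^0.44 = 8600^0.44 = 53.85
g^-0.26 = 1.24^-0.26 = 0.9456
D_tc = 1.07 × 709.7 × 53.85 × 0.9456 = 38670 m
D_f = 1.39 × (38670)^1.07 = 1.126 × 10^5 m
     = 112.6 km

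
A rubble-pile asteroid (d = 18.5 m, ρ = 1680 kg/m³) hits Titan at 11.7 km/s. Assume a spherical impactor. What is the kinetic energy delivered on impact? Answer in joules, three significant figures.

E ≈ 3.81 × 10^14 J

v = 11700 m/s.
Mass m = (π/6) ρ d³ = (π/6) × 1680 × (18.5)³ = 5.570 × 10^6 kg
E = ½ m v² = 0.5 × 5.570 × 10^6 × (11700)² = 3.812 × 10^14 J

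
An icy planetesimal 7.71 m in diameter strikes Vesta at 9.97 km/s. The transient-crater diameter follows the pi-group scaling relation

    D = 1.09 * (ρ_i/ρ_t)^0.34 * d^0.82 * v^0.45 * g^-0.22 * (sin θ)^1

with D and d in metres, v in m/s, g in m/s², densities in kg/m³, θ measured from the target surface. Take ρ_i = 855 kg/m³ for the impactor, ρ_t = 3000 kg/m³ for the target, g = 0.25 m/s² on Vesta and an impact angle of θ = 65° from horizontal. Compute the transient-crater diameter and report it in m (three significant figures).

D ≈ 294 m

In SI units: v = 9970 m/s.
(ρ_i/ρ_t)^0.34 = (855/3000)^0.34 = 0.6526
d^0.82 = 7.71^0.82 = 5.338
v^0.45 = 9970^0.45 = 63.01
g^-0.22 = 0.25^-0.22 = 1.357
(sin 65°)^1 = 0.9063^1 = 0.9063
D = 1.09 × 0.6526 × 5.338 × 63.01 × 1.357 × 0.9063 = 294.2 m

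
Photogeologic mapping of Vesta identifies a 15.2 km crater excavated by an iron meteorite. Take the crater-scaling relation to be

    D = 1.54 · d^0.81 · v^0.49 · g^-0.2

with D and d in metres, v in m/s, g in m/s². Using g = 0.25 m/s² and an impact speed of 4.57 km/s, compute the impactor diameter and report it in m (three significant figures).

d ≈ 370 m

Rearranging for d: d = [D / (1.54 · 4570^0.49 · 0.25^-0.2)]^(1/0.81).
D = 15200 m.
4570^0.49 = 62.14
0.25^-0.2 = 1.320
Denominator = 1.54 × 62.14 × 1.320 = 126.3
D / 126.3 = 15200 / 126.3 = 120.3
d = 120.3^(1/0.81) = 120.3^1.2346 = 370.1 m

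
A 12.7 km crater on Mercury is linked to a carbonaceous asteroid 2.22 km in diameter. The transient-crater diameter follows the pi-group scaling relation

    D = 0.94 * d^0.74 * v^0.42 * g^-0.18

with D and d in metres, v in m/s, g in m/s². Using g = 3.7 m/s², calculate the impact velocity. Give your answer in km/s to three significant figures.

v ≈ 15.2 km/s

Rearranging for v: v = [D / (0.94 · 2220^0.74 · 3.7^-0.18)]^(1/0.42).
D = 12700 m.
2220^0.74 = 299.4
3.7^-0.18 = 0.7902
Denominator = 0.94 × 299.4 × 0.7902 = 222.4
D / 222.4 = 12700 / 222.4 = 57.10
v = 57.10^(1/0.42) = 57.10^2.381 = 15225 m/s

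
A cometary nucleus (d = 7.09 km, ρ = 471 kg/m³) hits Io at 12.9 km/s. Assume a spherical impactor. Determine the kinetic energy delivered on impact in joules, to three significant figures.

E ≈ 7.31 × 10^21 J

d = 7090 m; v = 12900 m/s.
Mass m = (π/6) ρ d³ = (π/6) × 471 × (7090)³ = 8.789 × 10^13 kg
E = ½ m v² = 0.5 × 8.789 × 10^13 × (12900)² = 7.313 × 10^21 J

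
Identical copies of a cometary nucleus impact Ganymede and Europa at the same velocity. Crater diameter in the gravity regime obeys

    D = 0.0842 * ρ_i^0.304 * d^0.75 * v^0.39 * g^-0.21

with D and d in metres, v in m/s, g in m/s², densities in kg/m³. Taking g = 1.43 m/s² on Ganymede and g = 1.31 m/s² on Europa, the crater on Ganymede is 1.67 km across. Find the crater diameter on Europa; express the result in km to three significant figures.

All impactor-dependent factors cancel in the ratio, leaving D_Europa/D_Ganymede = (g_Europa/g_Ganymede)^-0.21.
(1.31/1.43)^-0.21 = 0.9161^-0.21 = 1.019
D_Europa = 1.019 × 1.67 km = 1.70 km

D ≈ 1.70 km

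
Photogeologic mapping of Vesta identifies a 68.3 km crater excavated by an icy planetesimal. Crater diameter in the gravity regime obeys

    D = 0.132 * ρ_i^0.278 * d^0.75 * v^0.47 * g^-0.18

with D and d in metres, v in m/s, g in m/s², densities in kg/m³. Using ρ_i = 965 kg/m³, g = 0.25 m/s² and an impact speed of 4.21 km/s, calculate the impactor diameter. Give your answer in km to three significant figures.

d ≈ 12.5 km

Rearranging for d: d = [D / (0.132 · 965^0.278 · 4210^0.47 · 0.25^-0.18)]^(1/0.75).
D = 68300 m.
965^0.278 = 6.756
4210^0.47 = 50.51
0.25^-0.18 = 1.283
Denominator = 0.132 × 6.756 × 50.51 × 1.283 = 57.79
D / 57.79 = 68300 / 57.79 = 1182
d = 1182^(1/0.75) = 1182^1.3333 = 12495 m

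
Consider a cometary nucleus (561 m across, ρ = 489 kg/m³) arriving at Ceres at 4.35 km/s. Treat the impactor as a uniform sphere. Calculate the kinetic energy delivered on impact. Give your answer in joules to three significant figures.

v = 4350 m/s.
Mass m = (π/6) ρ d³ = (π/6) × 489 × (561)³ = 4.521 × 10^10 kg
E = ½ m v² = 0.5 × 4.521 × 10^10 × (4350)² = 4.277 × 10^17 J

E ≈ 4.28 × 10^17 J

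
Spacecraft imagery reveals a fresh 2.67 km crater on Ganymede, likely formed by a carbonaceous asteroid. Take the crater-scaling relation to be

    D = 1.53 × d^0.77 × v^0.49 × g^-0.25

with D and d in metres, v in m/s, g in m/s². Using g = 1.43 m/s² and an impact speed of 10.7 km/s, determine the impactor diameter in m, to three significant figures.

Rearranging for d: d = [D / (1.53 · 10700^0.49 · 1.43^-0.25)]^(1/0.77).
D = 2670 m.
10700^0.49 = 94.28
1.43^-0.25 = 0.9145
Denominator = 1.53 × 94.28 × 0.9145 = 131.9
D / 131.9 = 2670 / 131.9 = 20.24
d = 20.24^(1/0.77) = 20.24^1.2987 = 49.70 m

d ≈ 49.7 m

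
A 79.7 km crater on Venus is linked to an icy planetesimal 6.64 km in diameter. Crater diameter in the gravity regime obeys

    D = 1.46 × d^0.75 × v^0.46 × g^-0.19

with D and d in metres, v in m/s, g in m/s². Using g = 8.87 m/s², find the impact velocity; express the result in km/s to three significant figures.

v ≈ 28.7 km/s

Rearranging for v: v = [D / (1.46 · 6640^0.75 · 8.87^-0.19)]^(1/0.46).
D = 79700 m.
6640^0.75 = 735.6
8.87^-0.19 = 0.6605
Denominator = 1.46 × 735.6 × 0.6605 = 709.4
D / 709.4 = 79700 / 709.4 = 112.3
v = 112.3^(1/0.46) = 112.3^2.1739 = 28663 m/s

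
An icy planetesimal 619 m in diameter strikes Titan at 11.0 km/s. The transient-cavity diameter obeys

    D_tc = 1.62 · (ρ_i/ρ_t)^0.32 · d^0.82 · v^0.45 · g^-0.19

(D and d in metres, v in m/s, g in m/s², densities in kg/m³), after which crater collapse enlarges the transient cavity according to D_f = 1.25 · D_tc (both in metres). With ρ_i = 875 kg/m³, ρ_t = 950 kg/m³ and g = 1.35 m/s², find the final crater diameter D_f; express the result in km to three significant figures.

v = 11000 m/s.
(ρ_i/ρ_t)^0.32 = (875/950)^0.32 = 0.9740
d^0.82 = 619^0.82 = 194.6
v^0.45 = 11000^0.45 = 65.86
g^-0.19 = 1.35^-0.19 = 0.9446
D_tc = 1.62 × 0.9740 × 194.6 × 65.86 × 0.9446 = 19100 m
D_f = 1.25 × 19100 = 23875 m
     = 23.88 km

D_f ≈ 23.9 km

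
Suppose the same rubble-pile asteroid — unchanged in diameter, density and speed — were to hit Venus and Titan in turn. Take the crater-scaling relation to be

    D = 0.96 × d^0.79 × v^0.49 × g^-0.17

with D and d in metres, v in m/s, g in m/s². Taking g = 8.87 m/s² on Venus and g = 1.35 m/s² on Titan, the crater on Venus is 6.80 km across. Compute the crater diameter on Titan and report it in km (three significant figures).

All impactor-dependent factors cancel in the ratio, leaving D_Titan/D_Venus = (g_Titan/g_Venus)^-0.17.
(1.35/8.87)^-0.17 = 0.1522^-0.17 = 1.377
D_Titan = 1.377 × 6.80 km = 9.36 km

D ≈ 9.36 km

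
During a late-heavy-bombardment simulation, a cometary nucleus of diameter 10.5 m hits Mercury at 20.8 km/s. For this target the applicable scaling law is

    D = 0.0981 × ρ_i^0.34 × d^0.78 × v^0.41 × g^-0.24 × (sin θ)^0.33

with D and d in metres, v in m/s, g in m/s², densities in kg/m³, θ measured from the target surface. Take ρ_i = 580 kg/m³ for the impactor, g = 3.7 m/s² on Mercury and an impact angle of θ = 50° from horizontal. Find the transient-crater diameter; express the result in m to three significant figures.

D ≈ 211 m

In SI units: v = 20800 m/s.
ρ_i^0.34 = 580^0.34 = 8.701
d^0.78 = 10.5^0.78 = 6.259
v^0.41 = 20800^0.41 = 58.94
g^-0.24 = 3.7^-0.24 = 0.7305
(sin 50°)^0.33 = 0.7660^0.33 = 0.9158
D = 0.0981 × 8.701 × 6.259 × 58.94 × 0.7305 × 0.9158 = 210.7 m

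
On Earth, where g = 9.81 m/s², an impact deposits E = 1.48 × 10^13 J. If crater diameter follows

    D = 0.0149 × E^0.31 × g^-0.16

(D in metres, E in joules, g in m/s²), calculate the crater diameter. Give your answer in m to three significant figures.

E^0.31 = (1.48 × 10^13)^0.31 = 1.210 × 10^4
g^-0.16 = 9.81^-0.16 = 0.6940
D = 0.0149 × 1.210 × 10^4 × 0.6940 = 125.1 m

D ≈ 125 m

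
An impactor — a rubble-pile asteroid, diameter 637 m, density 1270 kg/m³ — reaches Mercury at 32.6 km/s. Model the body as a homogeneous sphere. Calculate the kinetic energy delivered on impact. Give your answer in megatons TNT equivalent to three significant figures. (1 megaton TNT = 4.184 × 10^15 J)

E ≈ 21800 Mt TNT

v = 32600 m/s.
Mass m = (π/6) ρ d³ = (π/6) × 1270 × (637)³ = 1.719 × 10^11 kg
E = ½ m v² = 0.5 × 1.719 × 10^11 × (32600)² = 9.134 × 10^19 J
   = 9.134 × 10^19 / 4.184×10^15 = 21831 Mt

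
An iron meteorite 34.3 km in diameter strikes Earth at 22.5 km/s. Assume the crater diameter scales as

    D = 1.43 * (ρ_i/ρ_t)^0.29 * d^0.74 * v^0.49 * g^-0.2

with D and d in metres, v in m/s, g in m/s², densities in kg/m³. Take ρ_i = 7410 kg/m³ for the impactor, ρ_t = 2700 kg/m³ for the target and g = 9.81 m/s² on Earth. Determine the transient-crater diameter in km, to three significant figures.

D ≈ 374 km

In SI units: d = 34300 m, v = 22500 m/s.
(ρ_i/ρ_t)^0.29 = (7410/2700)^0.29 = 1.340
d^0.74 = 34300^0.74 = 2270
v^0.49 = 22500^0.49 = 135.7
g^-0.2 = 9.81^-0.2 = 0.6334
D = 1.43 × 1.340 × 2270 × 135.7 × 0.6334 = 3.739 × 10^5 m
   = 373.9 km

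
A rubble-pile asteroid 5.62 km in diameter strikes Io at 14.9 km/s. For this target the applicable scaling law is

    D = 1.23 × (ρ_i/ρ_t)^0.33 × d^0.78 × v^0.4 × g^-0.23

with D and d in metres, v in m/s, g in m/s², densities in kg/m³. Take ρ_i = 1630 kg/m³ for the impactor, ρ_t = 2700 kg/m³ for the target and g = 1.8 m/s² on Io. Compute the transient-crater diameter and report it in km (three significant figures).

D ≈ 35.7 km

In SI units: d = 5620 m, v = 14900 m/s.
(ρ_i/ρ_t)^0.33 = (1630/2700)^0.33 = 0.8466
d^0.78 = 5620^0.78 = 841.0
v^0.4 = 14900^0.4 = 46.70
g^-0.23 = 1.8^-0.23 = 0.8735
D = 1.23 × 0.8466 × 841.0 × 46.70 × 0.8735 = 35724 m
   = 35.72 km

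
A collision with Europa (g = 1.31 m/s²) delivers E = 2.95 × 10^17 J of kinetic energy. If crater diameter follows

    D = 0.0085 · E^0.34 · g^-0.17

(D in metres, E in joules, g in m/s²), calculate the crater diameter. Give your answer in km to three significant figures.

E^0.34 = (2.95 × 10^17)^0.34 = 8.704 × 10^5
g^-0.17 = 1.31^-0.17 = 0.9551
D = 0.0085 × 8.704 × 10^5 × 0.9551 = 7066 m
   = 7.066 km

D ≈ 7.07 km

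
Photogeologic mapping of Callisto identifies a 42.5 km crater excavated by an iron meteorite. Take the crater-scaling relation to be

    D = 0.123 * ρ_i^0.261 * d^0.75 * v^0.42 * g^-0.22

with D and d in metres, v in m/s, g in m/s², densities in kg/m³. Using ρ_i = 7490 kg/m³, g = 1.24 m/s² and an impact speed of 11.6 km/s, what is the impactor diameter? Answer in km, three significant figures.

Rearranging for d: d = [D / (0.123 · 7490^0.261 · 11600^0.42 · 1.24^-0.22)]^(1/0.75).
D = 42500 m.
7490^0.261 = 10.26
11600^0.42 = 50.94
1.24^-0.22 = 0.9538
Denominator = 0.123 × 10.26 × 50.94 × 0.9538 = 61.32
D / 61.32 = 42500 / 61.32 = 693.1
d = 693.1^(1/0.75) = 693.1^1.3333 = 6132 m

d ≈ 6.13 km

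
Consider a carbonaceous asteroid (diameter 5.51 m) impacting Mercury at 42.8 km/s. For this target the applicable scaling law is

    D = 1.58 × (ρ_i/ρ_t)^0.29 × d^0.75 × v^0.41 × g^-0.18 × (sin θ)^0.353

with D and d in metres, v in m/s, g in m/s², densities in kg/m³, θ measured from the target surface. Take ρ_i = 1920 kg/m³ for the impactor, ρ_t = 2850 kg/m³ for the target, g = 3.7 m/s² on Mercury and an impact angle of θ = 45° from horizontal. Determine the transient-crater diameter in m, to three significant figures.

D ≈ 281 m

In SI units: v = 42800 m/s.
(ρ_i/ρ_t)^0.29 = (1920/2850)^0.29 = 0.8918
d^0.75 = 5.51^0.75 = 3.596
v^0.41 = 42800^0.41 = 79.23
g^-0.18 = 3.7^-0.18 = 0.7902
(sin 45°)^0.353 = 0.7071^0.353 = 0.8848
D = 1.58 × 0.8918 × 3.596 × 79.23 × 0.7902 × 0.8848 = 280.7 m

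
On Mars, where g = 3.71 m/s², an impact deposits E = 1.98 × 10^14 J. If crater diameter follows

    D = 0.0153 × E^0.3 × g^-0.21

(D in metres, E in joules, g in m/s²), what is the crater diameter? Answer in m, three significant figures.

E^0.3 = (1.98 × 10^14)^0.3 = 1.945 × 10^4
g^-0.21 = 3.71^-0.21 = 0.7593
D = 0.0153 × 1.945 × 10^4 × 0.7593 = 226.0 m

D ≈ 226 m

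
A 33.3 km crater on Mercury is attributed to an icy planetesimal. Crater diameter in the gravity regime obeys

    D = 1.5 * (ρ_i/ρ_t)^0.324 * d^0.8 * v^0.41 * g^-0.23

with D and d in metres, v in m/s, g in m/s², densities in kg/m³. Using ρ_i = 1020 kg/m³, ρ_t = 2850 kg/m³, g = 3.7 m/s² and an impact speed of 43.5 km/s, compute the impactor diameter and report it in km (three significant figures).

d ≈ 2.51 km

Rearranging for d: d = [D / (1.5 · (1020/2850)^0.324 · 43500^0.41 · 3.7^-0.23)]^(1/0.8).
D = 33300 m.
(1020/2850)^0.324 = 0.7168
43500^0.41 = 79.76
3.7^-0.23 = 0.7401
Denominator = 1.5 × 0.7168 × 79.76 × 0.7401 = 63.47
D / 63.47 = 33300 / 63.47 = 524.7
d = 524.7^(1/0.8) = 524.7^1.25 = 2511 m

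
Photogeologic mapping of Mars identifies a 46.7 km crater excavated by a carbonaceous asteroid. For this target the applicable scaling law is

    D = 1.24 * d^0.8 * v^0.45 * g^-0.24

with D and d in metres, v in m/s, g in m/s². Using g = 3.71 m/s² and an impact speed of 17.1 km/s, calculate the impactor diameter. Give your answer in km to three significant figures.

d ≈ 3.23 km

Rearranging for d: d = [D / (1.24 · 17100^0.45 · 3.71^-0.24)]^(1/0.8).
D = 46700 m.
17100^0.45 = 80.32
3.71^-0.24 = 0.7300
Denominator = 1.24 × 80.32 × 0.7300 = 72.71
D / 72.71 = 46700 / 72.71 = 642.3
d = 642.3^(1/0.8) = 642.3^1.25 = 3233 m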